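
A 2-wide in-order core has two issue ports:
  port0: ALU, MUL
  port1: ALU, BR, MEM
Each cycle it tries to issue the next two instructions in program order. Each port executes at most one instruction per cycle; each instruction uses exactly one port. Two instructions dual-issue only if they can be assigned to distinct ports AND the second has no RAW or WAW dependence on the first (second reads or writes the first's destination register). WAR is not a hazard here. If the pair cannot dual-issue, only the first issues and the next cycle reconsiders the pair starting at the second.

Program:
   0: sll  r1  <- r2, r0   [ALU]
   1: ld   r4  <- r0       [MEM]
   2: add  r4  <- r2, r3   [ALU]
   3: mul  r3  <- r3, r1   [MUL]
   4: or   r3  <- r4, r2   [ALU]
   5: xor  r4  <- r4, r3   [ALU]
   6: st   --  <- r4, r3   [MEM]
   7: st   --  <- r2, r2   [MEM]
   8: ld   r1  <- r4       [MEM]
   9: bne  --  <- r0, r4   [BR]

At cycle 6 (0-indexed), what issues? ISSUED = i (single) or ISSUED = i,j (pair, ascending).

0. sll/ld @i0+i1  | dual
1. add/mul @i2+i3  | dual
2. or @i4  | RAW r3
3. xor @i5  | RAW r4
4. st @i6  | no-port MEM/MEM
5. st @i7  | no-port MEM/MEM
6. ld @i8  | no-port MEM/BR
7. bne @i9  | tail

ISSUED = 8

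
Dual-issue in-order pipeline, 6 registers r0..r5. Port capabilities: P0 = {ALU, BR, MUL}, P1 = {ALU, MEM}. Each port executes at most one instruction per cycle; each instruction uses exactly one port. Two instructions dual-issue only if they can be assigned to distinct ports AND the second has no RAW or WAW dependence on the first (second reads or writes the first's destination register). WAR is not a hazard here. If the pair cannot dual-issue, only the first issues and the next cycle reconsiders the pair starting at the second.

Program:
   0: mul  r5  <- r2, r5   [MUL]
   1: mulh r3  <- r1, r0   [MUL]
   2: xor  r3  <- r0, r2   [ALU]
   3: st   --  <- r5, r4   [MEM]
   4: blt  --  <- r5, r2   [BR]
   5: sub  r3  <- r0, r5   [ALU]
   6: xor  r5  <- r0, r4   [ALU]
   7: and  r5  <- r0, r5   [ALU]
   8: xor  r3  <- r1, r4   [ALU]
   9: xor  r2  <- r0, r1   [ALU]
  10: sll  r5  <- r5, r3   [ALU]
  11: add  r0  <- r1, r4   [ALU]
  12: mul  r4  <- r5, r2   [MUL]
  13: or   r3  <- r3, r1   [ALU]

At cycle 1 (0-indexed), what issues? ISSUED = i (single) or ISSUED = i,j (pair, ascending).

ISSUED = 1

t=0 i0:mul ; no-port MUL/MUL
t=1 i1:mulh ; WAW r3
t=2 i2&i3:xor+st ; 2-wide
t=3 i4&i5:blt+sub ; 2-wide
t=4 i6:xor ; RAW+WAW r5
t=5 i7&i8:and+xor ; 2-wide
t=6 i9&i10:xor+sll ; 2-wide
t=7 i11&i12:add+mul ; 2-wide
t=8 i13:or ; tail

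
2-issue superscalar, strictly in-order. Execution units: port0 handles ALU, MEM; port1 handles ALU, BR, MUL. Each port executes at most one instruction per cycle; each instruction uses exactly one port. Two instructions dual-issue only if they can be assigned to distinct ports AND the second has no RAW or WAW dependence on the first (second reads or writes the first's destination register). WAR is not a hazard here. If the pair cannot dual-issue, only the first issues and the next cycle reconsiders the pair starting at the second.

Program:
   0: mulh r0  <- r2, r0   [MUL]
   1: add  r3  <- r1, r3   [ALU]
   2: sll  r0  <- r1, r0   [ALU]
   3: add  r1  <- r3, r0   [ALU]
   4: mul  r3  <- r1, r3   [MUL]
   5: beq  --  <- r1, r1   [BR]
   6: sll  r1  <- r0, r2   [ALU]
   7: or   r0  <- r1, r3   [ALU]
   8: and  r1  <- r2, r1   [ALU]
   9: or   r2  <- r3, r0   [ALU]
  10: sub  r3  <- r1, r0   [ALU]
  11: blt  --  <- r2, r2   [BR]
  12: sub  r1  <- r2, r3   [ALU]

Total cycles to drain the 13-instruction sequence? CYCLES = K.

CYCLES = 8

[0] i0&i1  mulh+add  -- pair
[1] i2  sll  -- RAW r0
[2] i3  add  -- RAW r1
[3] i4  mul  -- no-port MUL/BR
[4] i5&i6  beq+sll  -- pair
[5] i7&i8  or+and  -- pair
[6] i9&i10  or+sub  -- pair
[7] i11&i12  blt+sub  -- pair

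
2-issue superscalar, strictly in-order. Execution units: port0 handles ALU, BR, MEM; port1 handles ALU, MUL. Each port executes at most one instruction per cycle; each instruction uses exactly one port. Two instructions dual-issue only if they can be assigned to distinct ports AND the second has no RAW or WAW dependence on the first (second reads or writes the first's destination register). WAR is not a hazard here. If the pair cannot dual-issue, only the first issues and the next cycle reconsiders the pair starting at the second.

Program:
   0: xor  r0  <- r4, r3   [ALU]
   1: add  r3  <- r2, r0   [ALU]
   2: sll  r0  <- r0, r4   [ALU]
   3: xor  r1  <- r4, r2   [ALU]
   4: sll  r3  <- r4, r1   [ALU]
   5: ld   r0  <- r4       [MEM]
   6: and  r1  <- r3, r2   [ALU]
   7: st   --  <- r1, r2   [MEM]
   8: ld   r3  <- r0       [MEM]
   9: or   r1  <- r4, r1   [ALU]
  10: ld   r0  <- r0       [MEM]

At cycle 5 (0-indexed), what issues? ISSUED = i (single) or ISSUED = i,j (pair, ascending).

0. xor @i0  | RAW r0
1. add/sll @i1+i2  | dual
2. xor @i3  | RAW r1
3. sll/ld @i4+i5  | dual
4. and @i6  | RAW r1
5. st @i7  | no-port MEM/MEM
6. ld/or @i8+i9  | dual
7. ld @i10  | tail

ISSUED = 7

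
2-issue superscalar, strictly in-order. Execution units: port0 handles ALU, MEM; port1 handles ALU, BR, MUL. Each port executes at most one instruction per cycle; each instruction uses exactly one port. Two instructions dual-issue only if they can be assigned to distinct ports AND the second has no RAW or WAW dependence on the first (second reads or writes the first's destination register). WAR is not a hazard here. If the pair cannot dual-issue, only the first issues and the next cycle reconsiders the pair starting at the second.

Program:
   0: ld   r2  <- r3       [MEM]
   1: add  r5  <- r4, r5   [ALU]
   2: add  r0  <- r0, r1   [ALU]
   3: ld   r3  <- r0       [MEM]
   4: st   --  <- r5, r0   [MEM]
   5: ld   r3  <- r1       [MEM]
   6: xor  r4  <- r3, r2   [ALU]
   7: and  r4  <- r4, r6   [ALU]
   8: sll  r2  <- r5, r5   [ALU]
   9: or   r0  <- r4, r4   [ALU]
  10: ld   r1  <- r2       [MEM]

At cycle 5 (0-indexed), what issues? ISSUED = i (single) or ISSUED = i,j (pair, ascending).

ISSUED = 6

#0 head=0: ld/add i0/i1 dual
#1 head=2: add i2 RAW r0
#2 head=3: ld i3 no-port MEM/MEM
#3 head=4: st i4 no-port MEM/MEM
#4 head=5: ld i5 RAW r3
#5 head=6: xor i6 RAW+WAW r4
#6 head=7: and/sll i7/i8 dual
#7 head=9: or/ld i9/i10 dual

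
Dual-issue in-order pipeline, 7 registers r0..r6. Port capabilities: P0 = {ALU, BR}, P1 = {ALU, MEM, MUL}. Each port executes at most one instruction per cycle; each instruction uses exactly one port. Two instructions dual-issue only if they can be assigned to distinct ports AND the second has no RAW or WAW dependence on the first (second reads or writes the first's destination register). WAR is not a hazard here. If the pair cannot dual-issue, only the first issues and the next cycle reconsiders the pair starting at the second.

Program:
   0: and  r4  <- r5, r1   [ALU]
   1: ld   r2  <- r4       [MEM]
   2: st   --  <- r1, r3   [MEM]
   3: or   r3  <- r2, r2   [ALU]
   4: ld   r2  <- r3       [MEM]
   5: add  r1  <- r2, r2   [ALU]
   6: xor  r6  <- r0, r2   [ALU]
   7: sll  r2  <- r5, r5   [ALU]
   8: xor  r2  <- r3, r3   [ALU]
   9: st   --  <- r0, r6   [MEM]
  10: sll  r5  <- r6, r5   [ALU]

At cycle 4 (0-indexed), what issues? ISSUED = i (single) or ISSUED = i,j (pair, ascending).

ISSUED = 5,6

  cy0 -> i0 (and.ALU) RAW r4
  cy1 -> i1 (ld.MEM) no-port MEM/MEM
  cy2 -> i2/i3 (st.MEM/or.ALU) 2-wide
  cy3 -> i4 (ld.MEM) RAW r2
  cy4 -> i5/i6 (add.ALU/xor.ALU) 2-wide
  cy5 -> i7 (sll.ALU) WAW r2
  cy6 -> i8/i9 (xor.ALU/st.MEM) 2-wide
  cy7 -> i10 (sll.ALU) tail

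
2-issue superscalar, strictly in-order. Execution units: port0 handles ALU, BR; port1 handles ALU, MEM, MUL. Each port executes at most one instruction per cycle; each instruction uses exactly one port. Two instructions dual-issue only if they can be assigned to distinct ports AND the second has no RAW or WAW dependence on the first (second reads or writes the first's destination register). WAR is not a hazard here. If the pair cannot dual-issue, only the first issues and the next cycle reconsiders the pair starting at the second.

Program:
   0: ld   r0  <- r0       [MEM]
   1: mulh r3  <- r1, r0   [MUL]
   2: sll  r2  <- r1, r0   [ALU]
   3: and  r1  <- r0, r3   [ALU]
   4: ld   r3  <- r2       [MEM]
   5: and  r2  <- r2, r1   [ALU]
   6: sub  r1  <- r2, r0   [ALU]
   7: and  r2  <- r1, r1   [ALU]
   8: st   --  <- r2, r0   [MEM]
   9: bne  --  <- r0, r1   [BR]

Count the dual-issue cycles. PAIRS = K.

PAIRS = 3

[0] i0  ld.MEM  -- no-port MEM/MUL
[1] i1/i2  mulh.MUL;sll.ALU  -- dual
[2] i3/i4  and.ALU;ld.MEM  -- dual
[3] i5  and.ALU  -- RAW r2
[4] i6  sub.ALU  -- RAW r1
[5] i7  and.ALU  -- RAW r2
[6] i8/i9  st.MEM;bne.BR  -- dual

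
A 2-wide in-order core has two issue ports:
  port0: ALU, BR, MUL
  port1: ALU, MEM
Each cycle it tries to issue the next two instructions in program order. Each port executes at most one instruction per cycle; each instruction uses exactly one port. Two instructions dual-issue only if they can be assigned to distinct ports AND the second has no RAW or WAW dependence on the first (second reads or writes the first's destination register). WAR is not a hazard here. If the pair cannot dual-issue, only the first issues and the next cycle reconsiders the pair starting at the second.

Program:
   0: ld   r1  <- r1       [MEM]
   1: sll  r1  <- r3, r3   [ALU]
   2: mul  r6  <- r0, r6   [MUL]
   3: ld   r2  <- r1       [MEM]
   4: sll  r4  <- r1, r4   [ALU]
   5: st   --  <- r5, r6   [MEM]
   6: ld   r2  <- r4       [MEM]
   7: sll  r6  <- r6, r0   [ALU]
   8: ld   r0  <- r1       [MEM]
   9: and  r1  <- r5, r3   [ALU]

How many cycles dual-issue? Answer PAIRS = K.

PAIRS = 4

t=0 i0:ld.MEM ; WAW r1
t=1 i1,i2:sll.ALU mul.MUL ; dual
t=2 i3,i4:ld.MEM sll.ALU ; dual
t=3 i5:st.MEM ; no-port MEM/MEM
t=4 i6,i7:ld.MEM sll.ALU ; dual
t=5 i8,i9:ld.MEM and.ALU ; dual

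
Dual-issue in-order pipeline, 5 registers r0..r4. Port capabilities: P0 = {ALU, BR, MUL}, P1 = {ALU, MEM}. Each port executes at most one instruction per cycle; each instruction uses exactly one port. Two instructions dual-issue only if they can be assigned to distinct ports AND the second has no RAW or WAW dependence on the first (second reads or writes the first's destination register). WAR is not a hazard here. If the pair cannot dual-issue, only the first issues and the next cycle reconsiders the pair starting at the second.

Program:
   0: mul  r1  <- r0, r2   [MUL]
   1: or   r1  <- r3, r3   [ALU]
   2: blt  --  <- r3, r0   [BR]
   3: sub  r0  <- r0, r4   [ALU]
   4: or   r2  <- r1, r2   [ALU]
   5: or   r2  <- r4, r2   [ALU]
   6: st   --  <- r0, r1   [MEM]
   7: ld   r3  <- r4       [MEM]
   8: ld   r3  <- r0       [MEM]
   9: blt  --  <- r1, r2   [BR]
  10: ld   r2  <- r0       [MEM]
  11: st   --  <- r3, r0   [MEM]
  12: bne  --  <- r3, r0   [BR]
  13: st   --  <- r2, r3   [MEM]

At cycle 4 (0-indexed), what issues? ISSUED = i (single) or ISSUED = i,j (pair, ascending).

0. mul @i0  | WAW r1
1. or blt @i1+i2  | 2-wide
2. sub or @i3+i4  | 2-wide
3. or st @i5+i6  | 2-wide
4. ld @i7  | no-port MEM/MEM
5. ld blt @i8+i9  | 2-wide
6. ld @i10  | no-port MEM/MEM
7. st bne @i11+i12  | 2-wide
8. st @i13  | tail

ISSUED = 7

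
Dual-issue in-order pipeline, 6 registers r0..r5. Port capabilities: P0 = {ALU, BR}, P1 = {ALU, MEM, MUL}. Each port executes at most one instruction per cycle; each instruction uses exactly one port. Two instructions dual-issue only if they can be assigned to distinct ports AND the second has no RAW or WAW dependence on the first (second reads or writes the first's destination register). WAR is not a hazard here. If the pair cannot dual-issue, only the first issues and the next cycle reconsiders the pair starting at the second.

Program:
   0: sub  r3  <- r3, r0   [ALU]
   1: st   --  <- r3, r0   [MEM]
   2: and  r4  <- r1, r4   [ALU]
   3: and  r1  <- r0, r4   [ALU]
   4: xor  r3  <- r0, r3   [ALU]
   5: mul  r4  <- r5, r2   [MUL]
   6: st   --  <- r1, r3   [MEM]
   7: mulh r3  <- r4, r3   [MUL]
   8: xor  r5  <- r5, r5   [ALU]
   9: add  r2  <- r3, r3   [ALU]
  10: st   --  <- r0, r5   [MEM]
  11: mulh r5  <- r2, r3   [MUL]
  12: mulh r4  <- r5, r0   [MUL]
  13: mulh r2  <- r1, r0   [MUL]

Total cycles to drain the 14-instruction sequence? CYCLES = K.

  cy0 -> i0 (sub) RAW r3
  cy1 -> i1&i2 (st;and) 2-wide
  cy2 -> i3&i4 (and;xor) 2-wide
  cy3 -> i5 (mul) no-port MUL/MEM
  cy4 -> i6 (st) no-port MEM/MUL
  cy5 -> i7&i8 (mulh;xor) 2-wide
  cy6 -> i9&i10 (add;st) 2-wide
  cy7 -> i11 (mulh) no-port MUL/MUL
  cy8 -> i12 (mulh) no-port MUL/MUL
  cy9 -> i13 (mulh) tail

CYCLES = 10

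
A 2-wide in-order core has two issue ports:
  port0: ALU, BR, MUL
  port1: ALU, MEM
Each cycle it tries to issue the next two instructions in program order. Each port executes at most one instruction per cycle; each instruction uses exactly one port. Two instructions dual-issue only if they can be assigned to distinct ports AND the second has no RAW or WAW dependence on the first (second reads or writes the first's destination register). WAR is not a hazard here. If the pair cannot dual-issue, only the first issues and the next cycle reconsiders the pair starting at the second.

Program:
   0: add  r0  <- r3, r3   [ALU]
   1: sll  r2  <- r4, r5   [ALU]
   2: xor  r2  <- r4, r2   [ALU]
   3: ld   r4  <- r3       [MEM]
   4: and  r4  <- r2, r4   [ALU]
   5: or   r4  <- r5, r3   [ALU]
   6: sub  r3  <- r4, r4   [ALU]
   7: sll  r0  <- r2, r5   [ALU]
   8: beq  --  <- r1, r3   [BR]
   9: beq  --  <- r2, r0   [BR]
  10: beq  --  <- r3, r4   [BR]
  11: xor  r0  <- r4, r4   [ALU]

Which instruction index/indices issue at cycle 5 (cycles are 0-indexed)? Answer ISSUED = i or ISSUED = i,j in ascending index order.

ISSUED = 8

c0: i0,i1 add.ALU sll.ALU  2-wide
c1: i2,i3 xor.ALU ld.MEM  2-wide
c2: i4 and.ALU  WAW r4
c3: i5 or.ALU  RAW r4
c4: i6,i7 sub.ALU sll.ALU  2-wide
c5: i8 beq.BR  no-port BR/BR
c6: i9 beq.BR  no-port BR/BR
c7: i10,i11 beq.BR xor.ALU  2-wide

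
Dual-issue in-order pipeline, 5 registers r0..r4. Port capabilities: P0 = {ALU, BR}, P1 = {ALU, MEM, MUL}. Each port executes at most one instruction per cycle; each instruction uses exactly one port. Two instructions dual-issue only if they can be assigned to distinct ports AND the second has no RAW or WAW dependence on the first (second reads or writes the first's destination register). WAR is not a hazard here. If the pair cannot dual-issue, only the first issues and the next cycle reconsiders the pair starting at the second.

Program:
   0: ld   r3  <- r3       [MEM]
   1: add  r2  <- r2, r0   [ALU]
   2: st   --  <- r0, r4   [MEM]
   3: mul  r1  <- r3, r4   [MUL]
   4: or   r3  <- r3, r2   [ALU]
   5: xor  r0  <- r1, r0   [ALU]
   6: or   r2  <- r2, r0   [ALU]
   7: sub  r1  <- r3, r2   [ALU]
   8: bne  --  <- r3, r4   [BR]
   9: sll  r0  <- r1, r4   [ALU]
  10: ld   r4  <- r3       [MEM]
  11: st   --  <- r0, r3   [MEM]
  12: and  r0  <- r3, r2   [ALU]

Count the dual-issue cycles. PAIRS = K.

PAIRS = 5

  cy0 -> i0+i1 (ld/add) 2-wide
  cy1 -> i2 (st) no-port MEM/MUL
  cy2 -> i3+i4 (mul/or) 2-wide
  cy3 -> i5 (xor) RAW r0
  cy4 -> i6 (or) RAW r2
  cy5 -> i7+i8 (sub/bne) 2-wide
  cy6 -> i9+i10 (sll/ld) 2-wide
  cy7 -> i11+i12 (st/and) 2-wide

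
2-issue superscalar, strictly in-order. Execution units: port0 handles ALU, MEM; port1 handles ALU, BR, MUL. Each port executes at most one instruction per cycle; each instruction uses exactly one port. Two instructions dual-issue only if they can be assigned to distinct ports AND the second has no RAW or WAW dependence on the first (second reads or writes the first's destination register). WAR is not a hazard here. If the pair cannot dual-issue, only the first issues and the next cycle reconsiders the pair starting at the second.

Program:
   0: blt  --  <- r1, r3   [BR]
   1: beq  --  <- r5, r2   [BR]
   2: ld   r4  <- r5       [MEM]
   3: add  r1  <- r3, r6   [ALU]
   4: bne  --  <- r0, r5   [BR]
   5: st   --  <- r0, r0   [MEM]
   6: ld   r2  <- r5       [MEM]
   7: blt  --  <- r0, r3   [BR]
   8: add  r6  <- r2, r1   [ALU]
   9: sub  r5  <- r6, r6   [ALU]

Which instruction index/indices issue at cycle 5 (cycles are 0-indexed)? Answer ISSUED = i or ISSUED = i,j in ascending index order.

ISSUED = 8

  cy0 -> i0 (blt.BR) no-port BR/BR
  cy1 -> i1+i2 (beq.BR+ld.MEM) dual
  cy2 -> i3+i4 (add.ALU+bne.BR) dual
  cy3 -> i5 (st.MEM) no-port MEM/MEM
  cy4 -> i6+i7 (ld.MEM+blt.BR) dual
  cy5 -> i8 (add.ALU) RAW r6
  cy6 -> i9 (sub.ALU) tail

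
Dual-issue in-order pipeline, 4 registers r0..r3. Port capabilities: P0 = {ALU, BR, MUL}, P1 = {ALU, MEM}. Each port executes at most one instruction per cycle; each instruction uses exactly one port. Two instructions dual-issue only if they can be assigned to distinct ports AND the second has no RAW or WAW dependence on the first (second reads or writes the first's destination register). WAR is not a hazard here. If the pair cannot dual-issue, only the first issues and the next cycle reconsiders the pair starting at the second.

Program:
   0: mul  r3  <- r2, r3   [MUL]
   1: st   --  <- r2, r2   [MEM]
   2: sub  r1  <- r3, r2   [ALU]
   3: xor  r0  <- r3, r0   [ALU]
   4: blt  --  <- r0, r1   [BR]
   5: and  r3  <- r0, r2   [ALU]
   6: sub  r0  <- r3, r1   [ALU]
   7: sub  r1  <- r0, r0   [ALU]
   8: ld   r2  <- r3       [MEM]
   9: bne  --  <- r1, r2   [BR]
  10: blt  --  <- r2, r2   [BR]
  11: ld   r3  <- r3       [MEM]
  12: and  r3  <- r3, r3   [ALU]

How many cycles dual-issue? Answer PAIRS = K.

PAIRS = 5

0. mul.MUL;st.MEM @i0+i1  | 2-wide
1. sub.ALU;xor.ALU @i2+i3  | 2-wide
2. blt.BR;and.ALU @i4+i5  | 2-wide
3. sub.ALU @i6  | RAW r0
4. sub.ALU;ld.MEM @i7+i8  | 2-wide
5. bne.BR @i9  | no-port BR/BR
6. blt.BR;ld.MEM @i10+i11  | 2-wide
7. and.ALU @i12  | tail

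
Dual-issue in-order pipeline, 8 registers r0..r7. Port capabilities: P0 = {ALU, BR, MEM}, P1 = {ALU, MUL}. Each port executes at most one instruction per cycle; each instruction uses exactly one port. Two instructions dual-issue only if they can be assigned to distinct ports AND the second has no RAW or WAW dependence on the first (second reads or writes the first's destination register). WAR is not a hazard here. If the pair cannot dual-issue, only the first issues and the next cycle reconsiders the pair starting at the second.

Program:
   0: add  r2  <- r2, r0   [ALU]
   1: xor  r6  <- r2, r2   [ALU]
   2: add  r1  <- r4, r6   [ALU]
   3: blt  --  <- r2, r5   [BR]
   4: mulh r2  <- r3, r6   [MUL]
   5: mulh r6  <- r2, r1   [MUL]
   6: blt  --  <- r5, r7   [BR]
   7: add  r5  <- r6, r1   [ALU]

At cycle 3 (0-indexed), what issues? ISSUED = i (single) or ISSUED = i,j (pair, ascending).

0. add.ALU @i0  | RAW r2
1. xor.ALU @i1  | RAW r6
2. add.ALU+blt.BR @i2+i3  | 2-wide
3. mulh.MUL @i4  | no-port MUL/MUL
4. mulh.MUL+blt.BR @i5+i6  | 2-wide
5. add.ALU @i7  | tail

ISSUED = 4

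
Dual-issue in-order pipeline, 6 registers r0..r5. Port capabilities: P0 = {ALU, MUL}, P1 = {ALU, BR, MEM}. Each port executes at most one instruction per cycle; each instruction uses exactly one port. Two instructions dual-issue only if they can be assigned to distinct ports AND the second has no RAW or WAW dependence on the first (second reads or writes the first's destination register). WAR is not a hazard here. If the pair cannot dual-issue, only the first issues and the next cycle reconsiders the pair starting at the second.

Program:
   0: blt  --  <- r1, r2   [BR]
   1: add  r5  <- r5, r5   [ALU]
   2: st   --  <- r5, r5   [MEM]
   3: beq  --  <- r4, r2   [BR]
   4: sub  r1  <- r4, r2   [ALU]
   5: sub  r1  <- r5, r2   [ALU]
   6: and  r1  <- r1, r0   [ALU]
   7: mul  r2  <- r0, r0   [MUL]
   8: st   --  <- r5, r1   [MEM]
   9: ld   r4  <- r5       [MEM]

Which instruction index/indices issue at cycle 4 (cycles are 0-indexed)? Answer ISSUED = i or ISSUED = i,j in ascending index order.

ISSUED = 6,7

c0: i0&i1 blt.BR add.ALU  dual
c1: i2 st.MEM  no-port MEM/BR
c2: i3&i4 beq.BR sub.ALU  dual
c3: i5 sub.ALU  RAW+WAW r1
c4: i6&i7 and.ALU mul.MUL  dual
c5: i8 st.MEM  no-port MEM/MEM
c6: i9 ld.MEM  tail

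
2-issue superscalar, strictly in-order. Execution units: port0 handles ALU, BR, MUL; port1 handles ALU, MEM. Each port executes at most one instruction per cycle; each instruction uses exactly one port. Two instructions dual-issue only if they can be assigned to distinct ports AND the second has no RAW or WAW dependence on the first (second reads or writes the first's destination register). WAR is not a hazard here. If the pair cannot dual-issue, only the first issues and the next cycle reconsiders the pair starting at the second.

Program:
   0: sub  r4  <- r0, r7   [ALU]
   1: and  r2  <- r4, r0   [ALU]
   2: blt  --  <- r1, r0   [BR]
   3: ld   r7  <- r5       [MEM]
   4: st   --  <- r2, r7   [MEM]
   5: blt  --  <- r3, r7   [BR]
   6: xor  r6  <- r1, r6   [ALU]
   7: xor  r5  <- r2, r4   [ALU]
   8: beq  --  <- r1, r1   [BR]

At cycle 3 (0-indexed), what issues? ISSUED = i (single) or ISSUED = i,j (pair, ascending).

ISSUED = 4,5

  cy0 -> i0 (sub) RAW r4
  cy1 -> i1&i2 (and/blt) 2-wide
  cy2 -> i3 (ld) no-port MEM/MEM
  cy3 -> i4&i5 (st/blt) 2-wide
  cy4 -> i6&i7 (xor/xor) 2-wide
  cy5 -> i8 (beq) tail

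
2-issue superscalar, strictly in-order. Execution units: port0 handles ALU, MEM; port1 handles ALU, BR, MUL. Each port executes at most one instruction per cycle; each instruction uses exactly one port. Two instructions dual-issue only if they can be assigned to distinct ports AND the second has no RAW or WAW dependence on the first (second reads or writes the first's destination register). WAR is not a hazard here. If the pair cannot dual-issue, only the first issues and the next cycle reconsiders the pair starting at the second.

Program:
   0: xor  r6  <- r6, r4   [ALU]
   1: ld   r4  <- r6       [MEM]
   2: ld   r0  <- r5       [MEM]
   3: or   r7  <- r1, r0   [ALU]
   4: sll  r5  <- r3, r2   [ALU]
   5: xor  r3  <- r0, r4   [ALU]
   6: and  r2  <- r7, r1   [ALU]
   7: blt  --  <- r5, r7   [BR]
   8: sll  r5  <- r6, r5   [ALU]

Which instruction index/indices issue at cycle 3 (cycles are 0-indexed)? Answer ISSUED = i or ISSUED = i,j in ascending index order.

ISSUED = 3,4

0. xor.ALU @i0  | RAW r6
1. ld.MEM @i1  | no-port MEM/MEM
2. ld.MEM @i2  | RAW r0
3. or.ALU+sll.ALU @i3+i4  | 2-wide
4. xor.ALU+and.ALU @i5+i6  | 2-wide
5. blt.BR+sll.ALU @i7+i8  | 2-wide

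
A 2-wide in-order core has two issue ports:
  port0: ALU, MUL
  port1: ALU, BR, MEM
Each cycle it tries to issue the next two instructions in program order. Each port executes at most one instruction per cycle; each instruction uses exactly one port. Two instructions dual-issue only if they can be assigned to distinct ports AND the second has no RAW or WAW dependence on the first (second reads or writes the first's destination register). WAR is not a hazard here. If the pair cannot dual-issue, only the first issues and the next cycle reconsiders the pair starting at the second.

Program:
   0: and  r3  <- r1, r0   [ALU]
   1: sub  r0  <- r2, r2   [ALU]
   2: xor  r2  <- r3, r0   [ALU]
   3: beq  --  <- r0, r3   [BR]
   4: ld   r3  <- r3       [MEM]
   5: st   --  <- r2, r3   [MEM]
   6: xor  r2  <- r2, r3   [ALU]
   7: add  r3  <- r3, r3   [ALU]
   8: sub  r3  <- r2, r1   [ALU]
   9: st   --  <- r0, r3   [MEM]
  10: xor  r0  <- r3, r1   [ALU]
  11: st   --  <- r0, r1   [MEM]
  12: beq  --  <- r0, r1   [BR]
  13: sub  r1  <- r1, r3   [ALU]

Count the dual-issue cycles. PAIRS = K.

#0 head=0: and.ALU;sub.ALU i0,i1 dual
#1 head=2: xor.ALU;beq.BR i2,i3 dual
#2 head=4: ld.MEM i4 no-port MEM/MEM
#3 head=5: st.MEM;xor.ALU i5,i6 dual
#4 head=7: add.ALU i7 WAW r3
#5 head=8: sub.ALU i8 RAW r3
#6 head=9: st.MEM;xor.ALU i9,i10 dual
#7 head=11: st.MEM i11 no-port MEM/BR
#8 head=12: beq.BR;sub.ALU i12,i13 dual

PAIRS = 5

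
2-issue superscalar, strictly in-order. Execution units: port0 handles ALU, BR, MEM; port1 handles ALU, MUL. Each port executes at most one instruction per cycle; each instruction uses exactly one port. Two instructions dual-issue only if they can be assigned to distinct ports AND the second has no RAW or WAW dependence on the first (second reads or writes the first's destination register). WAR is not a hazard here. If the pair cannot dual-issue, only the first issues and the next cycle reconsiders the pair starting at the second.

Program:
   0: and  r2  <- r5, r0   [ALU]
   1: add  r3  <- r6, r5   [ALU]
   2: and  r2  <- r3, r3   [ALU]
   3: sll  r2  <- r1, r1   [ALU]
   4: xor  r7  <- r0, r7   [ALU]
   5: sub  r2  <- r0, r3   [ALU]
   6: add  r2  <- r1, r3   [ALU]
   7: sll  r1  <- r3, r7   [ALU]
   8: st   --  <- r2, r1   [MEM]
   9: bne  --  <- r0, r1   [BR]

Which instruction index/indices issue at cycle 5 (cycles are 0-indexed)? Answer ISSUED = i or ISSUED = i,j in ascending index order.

ISSUED = 8

c0: i0/i1 and add  dual
c1: i2 and  WAW r2
c2: i3/i4 sll xor  dual
c3: i5 sub  WAW r2
c4: i6/i7 add sll  dual
c5: i8 st  no-port MEM/BR
c6: i9 bne  tail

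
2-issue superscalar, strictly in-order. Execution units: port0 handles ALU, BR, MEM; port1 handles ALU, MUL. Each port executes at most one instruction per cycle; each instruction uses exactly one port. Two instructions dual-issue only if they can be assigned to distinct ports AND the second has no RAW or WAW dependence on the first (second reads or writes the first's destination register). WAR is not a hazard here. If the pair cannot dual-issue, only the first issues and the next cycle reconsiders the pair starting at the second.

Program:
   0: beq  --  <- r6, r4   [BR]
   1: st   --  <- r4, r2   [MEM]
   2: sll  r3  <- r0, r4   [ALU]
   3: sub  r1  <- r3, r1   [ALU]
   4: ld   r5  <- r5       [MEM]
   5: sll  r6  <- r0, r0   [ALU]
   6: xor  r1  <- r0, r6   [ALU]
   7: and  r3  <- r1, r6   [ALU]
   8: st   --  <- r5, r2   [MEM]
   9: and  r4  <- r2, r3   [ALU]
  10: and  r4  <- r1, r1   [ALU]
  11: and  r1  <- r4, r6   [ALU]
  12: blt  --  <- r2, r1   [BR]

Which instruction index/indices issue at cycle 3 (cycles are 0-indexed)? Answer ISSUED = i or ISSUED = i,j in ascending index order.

[0] i0  beq  -- no-port BR/MEM
[1] i1+i2  st+sll  -- 2-wide
[2] i3+i4  sub+ld  -- 2-wide
[3] i5  sll  -- RAW r6
[4] i6  xor  -- RAW r1
[5] i7+i8  and+st  -- 2-wide
[6] i9  and  -- WAW r4
[7] i10  and  -- RAW r4
[8] i11  and  -- RAW r1
[9] i12  blt  -- tail

ISSUED = 5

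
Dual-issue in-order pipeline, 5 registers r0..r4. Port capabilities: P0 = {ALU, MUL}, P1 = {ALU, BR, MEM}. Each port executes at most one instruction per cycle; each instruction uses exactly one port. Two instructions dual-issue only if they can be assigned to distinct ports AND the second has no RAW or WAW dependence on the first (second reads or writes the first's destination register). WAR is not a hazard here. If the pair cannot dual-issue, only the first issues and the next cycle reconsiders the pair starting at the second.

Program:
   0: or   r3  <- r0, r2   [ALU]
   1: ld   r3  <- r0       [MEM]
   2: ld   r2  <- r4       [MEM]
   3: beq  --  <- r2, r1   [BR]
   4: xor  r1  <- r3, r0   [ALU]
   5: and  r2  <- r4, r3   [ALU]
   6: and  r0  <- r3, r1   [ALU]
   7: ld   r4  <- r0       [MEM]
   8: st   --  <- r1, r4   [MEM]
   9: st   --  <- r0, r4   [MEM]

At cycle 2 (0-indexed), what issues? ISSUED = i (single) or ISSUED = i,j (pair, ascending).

0. or.ALU @i0  | WAW r3
1. ld.MEM @i1  | no-port MEM/MEM
2. ld.MEM @i2  | no-port MEM/BR
3. beq.BR xor.ALU @i3,i4  | dual
4. and.ALU and.ALU @i5,i6  | dual
5. ld.MEM @i7  | no-port MEM/MEM
6. st.MEM @i8  | no-port MEM/MEM
7. st.MEM @i9  | tail

ISSUED = 2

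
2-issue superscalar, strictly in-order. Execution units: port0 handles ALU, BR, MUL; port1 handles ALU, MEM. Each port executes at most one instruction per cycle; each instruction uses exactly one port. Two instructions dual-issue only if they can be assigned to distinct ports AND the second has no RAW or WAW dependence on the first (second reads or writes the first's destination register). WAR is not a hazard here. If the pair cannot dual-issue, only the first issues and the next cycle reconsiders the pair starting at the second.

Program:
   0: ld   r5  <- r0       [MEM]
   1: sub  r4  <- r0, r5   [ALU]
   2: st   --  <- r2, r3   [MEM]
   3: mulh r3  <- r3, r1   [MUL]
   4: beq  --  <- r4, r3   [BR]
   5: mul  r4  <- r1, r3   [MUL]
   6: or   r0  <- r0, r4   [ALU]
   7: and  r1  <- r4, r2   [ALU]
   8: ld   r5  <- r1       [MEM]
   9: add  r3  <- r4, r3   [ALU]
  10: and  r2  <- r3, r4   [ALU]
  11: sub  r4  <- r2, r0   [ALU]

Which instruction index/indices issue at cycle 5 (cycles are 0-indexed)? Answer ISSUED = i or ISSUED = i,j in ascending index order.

ISSUED = 6,7

  cy0 -> i0 (ld) RAW r5
  cy1 -> i1/i2 (sub/st) dual
  cy2 -> i3 (mulh) no-port MUL/BR
  cy3 -> i4 (beq) no-port BR/MUL
  cy4 -> i5 (mul) RAW r4
  cy5 -> i6/i7 (or/and) dual
  cy6 -> i8/i9 (ld/add) dual
  cy7 -> i10 (and) RAW r2
  cy8 -> i11 (sub) tail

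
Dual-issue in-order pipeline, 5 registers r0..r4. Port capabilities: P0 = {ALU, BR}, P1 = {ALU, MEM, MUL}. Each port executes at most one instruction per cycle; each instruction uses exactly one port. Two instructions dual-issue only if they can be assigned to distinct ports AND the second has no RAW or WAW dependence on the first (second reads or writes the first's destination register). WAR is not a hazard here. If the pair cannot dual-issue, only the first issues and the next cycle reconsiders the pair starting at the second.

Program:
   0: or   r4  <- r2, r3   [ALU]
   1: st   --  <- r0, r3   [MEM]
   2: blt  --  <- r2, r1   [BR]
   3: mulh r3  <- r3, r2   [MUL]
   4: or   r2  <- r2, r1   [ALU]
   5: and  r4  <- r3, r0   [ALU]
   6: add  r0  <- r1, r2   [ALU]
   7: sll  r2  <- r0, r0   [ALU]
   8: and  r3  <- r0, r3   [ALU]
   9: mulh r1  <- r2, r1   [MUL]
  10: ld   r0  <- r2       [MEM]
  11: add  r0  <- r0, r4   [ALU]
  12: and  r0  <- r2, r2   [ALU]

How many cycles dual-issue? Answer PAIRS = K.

PAIRS = 4

c0: i0+i1 or.ALU+st.MEM  2-wide
c1: i2+i3 blt.BR+mulh.MUL  2-wide
c2: i4+i5 or.ALU+and.ALU  2-wide
c3: i6 add.ALU  RAW r0
c4: i7+i8 sll.ALU+and.ALU  2-wide
c5: i9 mulh.MUL  no-port MUL/MEM
c6: i10 ld.MEM  RAW+WAW r0
c7: i11 add.ALU  WAW r0
c8: i12 and.ALU  tail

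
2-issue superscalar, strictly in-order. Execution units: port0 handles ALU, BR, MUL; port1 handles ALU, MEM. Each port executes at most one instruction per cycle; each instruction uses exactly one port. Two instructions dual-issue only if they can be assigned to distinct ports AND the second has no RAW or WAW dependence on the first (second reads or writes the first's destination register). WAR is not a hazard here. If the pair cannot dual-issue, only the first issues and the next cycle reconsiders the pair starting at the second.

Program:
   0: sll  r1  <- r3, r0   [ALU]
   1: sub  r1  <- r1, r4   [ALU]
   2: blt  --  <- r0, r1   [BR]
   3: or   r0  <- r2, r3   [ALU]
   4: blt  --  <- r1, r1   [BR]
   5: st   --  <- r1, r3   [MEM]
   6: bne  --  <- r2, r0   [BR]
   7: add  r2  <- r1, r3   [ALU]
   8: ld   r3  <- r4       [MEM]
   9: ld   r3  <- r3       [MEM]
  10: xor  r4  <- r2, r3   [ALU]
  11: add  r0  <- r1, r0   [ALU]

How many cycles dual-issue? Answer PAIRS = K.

PAIRS = 4

  cy0 -> i0 (sll.ALU) RAW+WAW r1
  cy1 -> i1 (sub.ALU) RAW r1
  cy2 -> i2/i3 (blt.BR or.ALU) dual
  cy3 -> i4/i5 (blt.BR st.MEM) dual
  cy4 -> i6/i7 (bne.BR add.ALU) dual
  cy5 -> i8 (ld.MEM) no-port MEM/MEM
  cy6 -> i9 (ld.MEM) RAW r3
  cy7 -> i10/i11 (xor.ALU add.ALU) dual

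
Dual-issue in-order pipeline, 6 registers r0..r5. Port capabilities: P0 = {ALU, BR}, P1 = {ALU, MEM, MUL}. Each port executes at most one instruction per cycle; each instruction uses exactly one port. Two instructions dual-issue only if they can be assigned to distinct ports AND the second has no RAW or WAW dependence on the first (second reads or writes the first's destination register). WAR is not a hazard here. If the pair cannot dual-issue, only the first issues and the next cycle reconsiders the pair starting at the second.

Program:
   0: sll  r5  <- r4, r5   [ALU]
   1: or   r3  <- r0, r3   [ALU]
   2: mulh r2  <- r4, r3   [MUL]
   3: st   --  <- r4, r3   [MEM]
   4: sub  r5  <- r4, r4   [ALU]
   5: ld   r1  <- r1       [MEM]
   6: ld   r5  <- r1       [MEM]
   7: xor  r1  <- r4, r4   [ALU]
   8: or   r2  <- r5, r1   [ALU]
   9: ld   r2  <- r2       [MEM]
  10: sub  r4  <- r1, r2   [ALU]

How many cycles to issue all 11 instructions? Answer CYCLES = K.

t=0 i0+i1:sll;or ; dual
t=1 i2:mulh ; no-port MUL/MEM
t=2 i3+i4:st;sub ; dual
t=3 i5:ld ; no-port MEM/MEM
t=4 i6+i7:ld;xor ; dual
t=5 i8:or ; RAW+WAW r2
t=6 i9:ld ; RAW r2
t=7 i10:sub ; tail

CYCLES = 8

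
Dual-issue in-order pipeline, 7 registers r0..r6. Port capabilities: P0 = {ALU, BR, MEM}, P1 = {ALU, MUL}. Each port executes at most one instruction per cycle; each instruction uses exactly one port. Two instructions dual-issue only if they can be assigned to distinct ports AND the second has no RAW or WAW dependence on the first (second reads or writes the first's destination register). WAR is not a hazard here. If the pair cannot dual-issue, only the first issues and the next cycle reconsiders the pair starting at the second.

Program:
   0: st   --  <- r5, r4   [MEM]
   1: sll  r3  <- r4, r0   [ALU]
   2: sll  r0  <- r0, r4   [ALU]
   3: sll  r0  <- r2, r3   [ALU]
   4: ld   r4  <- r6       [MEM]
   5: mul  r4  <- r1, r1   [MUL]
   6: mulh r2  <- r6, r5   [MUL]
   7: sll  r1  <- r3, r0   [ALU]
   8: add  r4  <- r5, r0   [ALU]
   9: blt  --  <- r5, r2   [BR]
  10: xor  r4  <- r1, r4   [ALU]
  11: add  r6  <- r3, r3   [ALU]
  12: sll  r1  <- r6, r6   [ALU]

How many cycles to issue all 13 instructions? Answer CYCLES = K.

t=0 i0/i1:st.MEM;sll.ALU ; 2-wide
t=1 i2:sll.ALU ; WAW r0
t=2 i3/i4:sll.ALU;ld.MEM ; 2-wide
t=3 i5:mul.MUL ; no-port MUL/MUL
t=4 i6/i7:mulh.MUL;sll.ALU ; 2-wide
t=5 i8/i9:add.ALU;blt.BR ; 2-wide
t=6 i10/i11:xor.ALU;add.ALU ; 2-wide
t=7 i12:sll.ALU ; tail

CYCLES = 8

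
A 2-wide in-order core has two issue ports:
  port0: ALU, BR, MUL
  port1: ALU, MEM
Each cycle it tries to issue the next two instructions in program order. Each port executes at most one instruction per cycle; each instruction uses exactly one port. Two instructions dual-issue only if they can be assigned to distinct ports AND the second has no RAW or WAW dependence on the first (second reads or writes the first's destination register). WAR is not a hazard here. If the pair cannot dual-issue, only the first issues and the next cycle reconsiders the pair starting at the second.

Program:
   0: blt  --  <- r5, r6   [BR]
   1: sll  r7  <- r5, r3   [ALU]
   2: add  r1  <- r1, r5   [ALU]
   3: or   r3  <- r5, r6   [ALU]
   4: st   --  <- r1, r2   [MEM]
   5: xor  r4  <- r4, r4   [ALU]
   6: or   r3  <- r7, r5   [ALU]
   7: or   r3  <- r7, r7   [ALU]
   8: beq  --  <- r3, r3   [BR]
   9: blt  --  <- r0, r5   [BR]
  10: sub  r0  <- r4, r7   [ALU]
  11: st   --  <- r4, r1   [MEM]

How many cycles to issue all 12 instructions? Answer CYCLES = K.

CYCLES = 8

#0 head=0: blt.BR;sll.ALU i0&i1 dual
#1 head=2: add.ALU;or.ALU i2&i3 dual
#2 head=4: st.MEM;xor.ALU i4&i5 dual
#3 head=6: or.ALU i6 WAW r3
#4 head=7: or.ALU i7 RAW r3
#5 head=8: beq.BR i8 no-port BR/BR
#6 head=9: blt.BR;sub.ALU i9&i10 dual
#7 head=11: st.MEM i11 tail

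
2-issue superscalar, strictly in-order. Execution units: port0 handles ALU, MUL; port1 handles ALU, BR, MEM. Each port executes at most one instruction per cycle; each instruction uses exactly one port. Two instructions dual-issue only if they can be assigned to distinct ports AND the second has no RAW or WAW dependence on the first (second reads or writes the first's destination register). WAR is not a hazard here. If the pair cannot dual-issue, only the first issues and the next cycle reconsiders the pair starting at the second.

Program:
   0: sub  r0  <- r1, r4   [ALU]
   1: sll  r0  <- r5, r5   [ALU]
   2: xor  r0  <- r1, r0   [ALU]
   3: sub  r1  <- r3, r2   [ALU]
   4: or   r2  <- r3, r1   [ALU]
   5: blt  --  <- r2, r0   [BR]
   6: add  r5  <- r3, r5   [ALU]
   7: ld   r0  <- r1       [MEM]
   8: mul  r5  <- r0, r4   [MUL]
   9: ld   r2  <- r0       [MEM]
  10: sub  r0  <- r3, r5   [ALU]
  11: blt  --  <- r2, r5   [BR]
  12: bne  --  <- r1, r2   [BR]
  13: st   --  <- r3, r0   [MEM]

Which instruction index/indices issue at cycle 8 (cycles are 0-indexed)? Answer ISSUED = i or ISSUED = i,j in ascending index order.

ISSUED = 12

t=0 i0:sub ; WAW r0
t=1 i1:sll ; RAW+WAW r0
t=2 i2&i3:xor/sub ; 2-wide
t=3 i4:or ; RAW r2
t=4 i5&i6:blt/add ; 2-wide
t=5 i7:ld ; RAW r0
t=6 i8&i9:mul/ld ; 2-wide
t=7 i10&i11:sub/blt ; 2-wide
t=8 i12:bne ; no-port BR/MEM
t=9 i13:st ; tail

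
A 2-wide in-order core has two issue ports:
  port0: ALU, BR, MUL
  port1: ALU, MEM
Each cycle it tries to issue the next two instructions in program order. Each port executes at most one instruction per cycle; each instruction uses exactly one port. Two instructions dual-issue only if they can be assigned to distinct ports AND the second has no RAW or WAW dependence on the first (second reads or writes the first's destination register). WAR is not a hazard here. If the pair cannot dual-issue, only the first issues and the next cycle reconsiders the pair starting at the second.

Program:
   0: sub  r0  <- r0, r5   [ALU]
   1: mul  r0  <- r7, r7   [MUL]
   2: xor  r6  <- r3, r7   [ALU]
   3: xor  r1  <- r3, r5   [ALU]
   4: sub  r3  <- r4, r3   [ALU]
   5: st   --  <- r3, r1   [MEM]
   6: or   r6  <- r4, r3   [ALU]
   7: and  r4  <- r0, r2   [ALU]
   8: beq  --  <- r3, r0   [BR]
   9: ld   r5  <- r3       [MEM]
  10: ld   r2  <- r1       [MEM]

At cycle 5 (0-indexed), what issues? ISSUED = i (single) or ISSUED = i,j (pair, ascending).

ISSUED = 9

[0] i0  sub  -- WAW r0
[1] i1+i2  mul/xor  -- dual
[2] i3+i4  xor/sub  -- dual
[3] i5+i6  st/or  -- dual
[4] i7+i8  and/beq  -- dual
[5] i9  ld  -- no-port MEM/MEM
[6] i10  ld  -- tail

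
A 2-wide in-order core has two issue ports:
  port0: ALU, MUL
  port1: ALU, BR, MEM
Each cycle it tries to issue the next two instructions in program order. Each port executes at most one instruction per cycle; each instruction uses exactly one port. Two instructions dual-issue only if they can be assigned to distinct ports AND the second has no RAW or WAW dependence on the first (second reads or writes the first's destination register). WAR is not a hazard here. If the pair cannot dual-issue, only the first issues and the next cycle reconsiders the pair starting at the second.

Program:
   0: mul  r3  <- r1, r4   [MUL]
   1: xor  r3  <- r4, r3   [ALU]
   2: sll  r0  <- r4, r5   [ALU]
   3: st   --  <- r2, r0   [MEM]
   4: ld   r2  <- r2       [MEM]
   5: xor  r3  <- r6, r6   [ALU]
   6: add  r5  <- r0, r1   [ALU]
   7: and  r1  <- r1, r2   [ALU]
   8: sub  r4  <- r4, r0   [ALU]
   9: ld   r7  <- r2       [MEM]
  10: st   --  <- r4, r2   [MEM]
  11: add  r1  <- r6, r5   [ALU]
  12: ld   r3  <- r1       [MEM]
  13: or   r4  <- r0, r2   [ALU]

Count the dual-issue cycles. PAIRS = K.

PAIRS = 6

  cy0 -> i0 (mul) RAW+WAW r3
  cy1 -> i1/i2 (xor sll) 2-wide
  cy2 -> i3 (st) no-port MEM/MEM
  cy3 -> i4/i5 (ld xor) 2-wide
  cy4 -> i6/i7 (add and) 2-wide
  cy5 -> i8/i9 (sub ld) 2-wide
  cy6 -> i10/i11 (st add) 2-wide
  cy7 -> i12/i13 (ld or) 2-wide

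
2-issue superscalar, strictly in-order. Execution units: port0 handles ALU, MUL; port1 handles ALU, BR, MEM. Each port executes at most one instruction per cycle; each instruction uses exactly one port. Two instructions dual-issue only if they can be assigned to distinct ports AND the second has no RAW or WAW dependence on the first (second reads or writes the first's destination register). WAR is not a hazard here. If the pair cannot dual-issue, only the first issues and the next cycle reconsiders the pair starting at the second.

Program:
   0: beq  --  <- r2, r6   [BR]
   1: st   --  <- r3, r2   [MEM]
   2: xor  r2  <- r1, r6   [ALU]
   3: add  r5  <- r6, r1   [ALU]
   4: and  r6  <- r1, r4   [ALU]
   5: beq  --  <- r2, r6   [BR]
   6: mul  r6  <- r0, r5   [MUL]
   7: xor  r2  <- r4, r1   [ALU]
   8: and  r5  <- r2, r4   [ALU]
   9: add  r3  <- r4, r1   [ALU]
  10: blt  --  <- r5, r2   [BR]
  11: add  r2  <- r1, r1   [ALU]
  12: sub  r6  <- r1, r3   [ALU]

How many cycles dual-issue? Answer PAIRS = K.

PAIRS = 5

  cy0 -> i0 (beq.BR) no-port BR/MEM
  cy1 -> i1+i2 (st.MEM+xor.ALU) 2-wide
  cy2 -> i3+i4 (add.ALU+and.ALU) 2-wide
  cy3 -> i5+i6 (beq.BR+mul.MUL) 2-wide
  cy4 -> i7 (xor.ALU) RAW r2
  cy5 -> i8+i9 (and.ALU+add.ALU) 2-wide
  cy6 -> i10+i11 (blt.BR+add.ALU) 2-wide
  cy7 -> i12 (sub.ALU) tail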